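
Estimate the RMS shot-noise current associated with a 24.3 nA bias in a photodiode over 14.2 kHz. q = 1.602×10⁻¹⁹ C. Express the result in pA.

10.5 pA

I_n = √(2qI·B)
2qI·B = 2 × 1.602×10⁻¹⁹ × 2.43×10⁻⁸ × 1.42×10⁴ = 1.11×10⁻²² A²
I_n = √(1.11×10⁻²²) = 1.05×10⁻¹¹ A = 10.5 pA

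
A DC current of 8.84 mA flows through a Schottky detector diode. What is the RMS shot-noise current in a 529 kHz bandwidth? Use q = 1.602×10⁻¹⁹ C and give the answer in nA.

I_n = √(2qI·B)
2qI·B = 2 × 1.602×10⁻¹⁹ × 8.84×10⁻³ × 5.29×10⁵ = 1.50×10⁻¹⁵ A²
I_n = √(1.50×10⁻¹⁵) = 3.87×10⁻⁸ A = 38.7 nA

38.7 nA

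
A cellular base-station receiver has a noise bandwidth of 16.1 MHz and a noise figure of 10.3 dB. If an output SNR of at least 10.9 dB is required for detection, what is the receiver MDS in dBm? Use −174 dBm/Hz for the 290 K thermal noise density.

Sensitivity = −174 + 10 log₁₀(B) + NF + SNR_min
= −174 + 72.07 + 10.3 + 10.9
= −80.73 dBm → −80.7 dBm

−80.7 dBm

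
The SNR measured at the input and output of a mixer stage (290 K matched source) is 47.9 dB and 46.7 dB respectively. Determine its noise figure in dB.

NF (dB) = SNR_in(dB) − SNR_out(dB) when the source is at T₀
NF = 47.9 − 46.7 = 1.2 dB

1.2 dB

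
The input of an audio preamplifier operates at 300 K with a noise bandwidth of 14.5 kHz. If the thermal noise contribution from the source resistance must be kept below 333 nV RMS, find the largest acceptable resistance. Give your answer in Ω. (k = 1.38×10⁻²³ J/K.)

462 Ω

Johnson–Nyquist: V_n = √(4kTRB) ⇒ R = V_n² / (4kTB)
4kTB = 4 × 1.38×10⁻²³ × 300 × 1.45×10⁴ = 2.40×10⁻¹⁶
R = (3.33×10⁻⁷)² / 2.40×10⁻¹⁶ = 4.62×10² Ω = 462 Ω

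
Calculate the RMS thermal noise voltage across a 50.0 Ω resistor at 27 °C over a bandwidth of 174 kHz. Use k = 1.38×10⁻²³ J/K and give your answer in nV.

T = 27 °C + 273.15 = 300.15 K
V_n = √(4kTRB)
4kTRB = 4 × 1.38×10⁻²³ × 300.15 × 5.00×10¹ × 1.74×10⁵ = 1.44×10⁻¹³ V²
V_n = √(1.44×10⁻¹³) = 3.80×10⁻⁷ V = 380 nV

380 nV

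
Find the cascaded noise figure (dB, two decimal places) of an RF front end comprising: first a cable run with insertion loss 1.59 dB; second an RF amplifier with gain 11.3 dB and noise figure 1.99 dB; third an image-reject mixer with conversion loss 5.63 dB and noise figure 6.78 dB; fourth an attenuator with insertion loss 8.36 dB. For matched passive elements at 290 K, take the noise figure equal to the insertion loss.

6.96 dB

Convert to linear (a loss of L dB is a gain of −L dB): F_i = 10^(NF_i/10), G_i = 10^(G_i,dB/10)
  Stage 1: F_1 = 10^(1.59/10) = 1.442, G_1 = 10^(−1.59/10) = 0.6934
  Stage 2: F_2 = 10^(1.99/10) = 1.581, G_2 = 10^(11.3/10) = 13.49
  Stage 3: F_3 = 10^(6.78/10) = 4.764, G_3 = 10^(−5.63/10) = 0.2735
  Stage 4: F_4 = 10^(8.36/10) = 6.855, G_4 = 10^(−8.36/10) = 0.1459
Friis cascade:
  F = 1.442 + (1.581 − 1)/0.6934 + (4.764 − 1)/9.354 + (6.855 − 1)/2.559 = 4.971
NF = 10 log₁₀(4.971) = 6.96 dB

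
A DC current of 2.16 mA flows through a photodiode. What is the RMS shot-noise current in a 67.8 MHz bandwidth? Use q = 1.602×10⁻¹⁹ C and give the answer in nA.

217 nA

I_n = √(2qI·B)
2qI·B = 2 × 1.602×10⁻¹⁹ × 2.16×10⁻³ × 6.78×10⁷ = 4.69×10⁻¹⁴ A²
I_n = √(4.69×10⁻¹⁴) = 2.17×10⁻⁷ A = 217 nA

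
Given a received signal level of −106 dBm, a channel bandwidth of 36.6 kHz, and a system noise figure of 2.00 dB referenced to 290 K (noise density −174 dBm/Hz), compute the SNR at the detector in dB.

Noise floor: N = −174 + 10 log₁₀(B) + NF
10 log₁₀(3.66×10⁴) = 45.63 dB
N = −174 + 45.63 + 2.00 = −126.37 dBm
SNR = P_sig − N = −106 − (−126.37) = 20.37 dB → 20.4 dB

20.4 dB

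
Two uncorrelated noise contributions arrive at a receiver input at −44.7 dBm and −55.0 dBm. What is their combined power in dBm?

−44.3 dBm

Convert to linear, add, convert back:
P₁ = 3.39×10⁻⁸ W, P₂ = 3.16×10⁻⁹ W
P_tot = 3.70×10⁻⁸ W → 10 log₁₀(P_tot / 10⁻³) = −44.3 dBm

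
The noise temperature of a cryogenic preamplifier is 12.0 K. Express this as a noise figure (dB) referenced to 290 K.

0.176 dB

F = 1 + T_e/T₀ = 1 + 12.0/290 = 1.04138
NF = 10 log₁₀(1.04138) = 0.176 dB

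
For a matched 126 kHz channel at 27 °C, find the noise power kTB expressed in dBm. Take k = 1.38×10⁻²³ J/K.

T = 27 °C + 273.15 = 300.15 K
P_n = kTB = 1.38×10⁻²³ × 300.15 × 1.26×10⁵ = 5.22×10⁻¹⁶ W
In dBm: 10 log₁₀(5.22×10⁻¹⁶ / 10⁻³) = −122.8 dBm

−122.8 dBm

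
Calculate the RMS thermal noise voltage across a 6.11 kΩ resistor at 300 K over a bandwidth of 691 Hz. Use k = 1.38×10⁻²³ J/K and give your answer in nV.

264 nV

V_n = √(4kTRB)
4kTRB = 4 × 1.38×10⁻²³ × 300 × 6.11×10³ × 6.91×10² = 6.99×10⁻¹⁴ V²
V_n = √(6.99×10⁻¹⁴) = 2.64×10⁻⁷ V = 264 nV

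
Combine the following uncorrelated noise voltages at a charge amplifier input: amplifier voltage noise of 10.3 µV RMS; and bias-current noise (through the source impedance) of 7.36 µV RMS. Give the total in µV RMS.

12.7 µV

Uncorrelated sources add in power (mean-square): V_tot = √(ΣV_i²)
V_tot = √[(1.03×10⁻⁵)² + (7.36×10⁻⁶)²] = 1.27×10⁻⁵ V = 12.7 µV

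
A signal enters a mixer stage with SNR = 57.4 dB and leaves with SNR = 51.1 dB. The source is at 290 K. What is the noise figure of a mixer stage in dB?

NF (dB) = SNR_in(dB) − SNR_out(dB) when the source is at T₀
NF = 57.4 − 51.1 = 6.3 dB

6.3 dB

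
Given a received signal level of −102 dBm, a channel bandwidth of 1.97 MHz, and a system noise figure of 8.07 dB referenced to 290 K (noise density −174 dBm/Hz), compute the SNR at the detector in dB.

Noise floor: N = −174 + 10 log₁₀(B) + NF
10 log₁₀(1.97×10⁶) = 62.94 dB
N = −174 + 62.94 + 8.07 = −102.99 dBm
SNR = P_sig − N = −102 − (−102.99) = 0.99 dB → 1.0 dB

1.0 dB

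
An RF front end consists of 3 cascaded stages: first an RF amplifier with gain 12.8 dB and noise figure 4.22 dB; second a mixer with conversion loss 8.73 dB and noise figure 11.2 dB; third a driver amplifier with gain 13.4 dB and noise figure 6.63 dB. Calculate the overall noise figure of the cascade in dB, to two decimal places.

Convert to linear (a loss of L dB is a gain of −L dB): F_i = 10^(NF_i/10), G_i = 10^(G_i,dB/10)
  Stage 1: F_1 = 10^(4.22/10) = 2.642, G_1 = 10^(12.8/10) = 19.05
  Stage 2: F_2 = 10^(11.2/10) = 13.18, G_2 = 10^(−8.73/10) = 0.1340
  Stage 3: F_3 = 10^(6.63/10) = 4.603, G_3 = 10^(13.4/10) = 21.88
Friis cascade:
  F = 2.642 + (13.18 − 1)/19.05 + (4.603 − 1)/2.553 = 4.693
NF = 10 log₁₀(4.693) = 6.71 dB

6.71 dB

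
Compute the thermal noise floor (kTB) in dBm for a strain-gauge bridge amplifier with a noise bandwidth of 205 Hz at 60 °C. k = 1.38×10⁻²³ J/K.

−150.3 dBm

T = 60 °C + 273.15 = 333.15 K
P_n = kTB = 1.38×10⁻²³ × 333.15 × 2.05×10² = 9.42×10⁻¹⁹ W
In dBm: 10 log₁₀(9.42×10⁻¹⁹ / 10⁻³) = −150.3 dBm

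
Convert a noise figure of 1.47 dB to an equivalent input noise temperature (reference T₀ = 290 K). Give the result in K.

117 K

F = 10^(1.47/10) = 1.40281
T_e = (F − 1)·T₀ = (1.40281 − 1) × 290 = 117 K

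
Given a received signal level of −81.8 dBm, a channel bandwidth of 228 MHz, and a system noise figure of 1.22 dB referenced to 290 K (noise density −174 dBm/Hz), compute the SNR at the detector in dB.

Noise floor: N = −174 + 10 log₁₀(B) + NF
10 log₁₀(2.28×10⁸) = 83.58 dB
N = −174 + 83.58 + 1.22 = −89.20 dBm
SNR = P_sig − N = −81.8 − (−89.20) = 7.40 dB → 7.4 dB

7.4 dB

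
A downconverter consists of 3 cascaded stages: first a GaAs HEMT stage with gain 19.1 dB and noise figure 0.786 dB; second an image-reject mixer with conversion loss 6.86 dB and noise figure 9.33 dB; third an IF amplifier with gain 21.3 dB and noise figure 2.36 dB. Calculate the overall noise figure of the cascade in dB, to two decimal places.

1.25 dB

Convert to linear (a loss of L dB is a gain of −L dB): F_i = 10^(NF_i/10), G_i = 10^(G_i,dB/10)
  Stage 1: F_1 = 10^(0.786/10) = 1.198, G_1 = 10^(19.1/10) = 81.28
  Stage 2: F_2 = 10^(9.33/10) = 8.570, G_2 = 10^(−6.86/10) = 0.2061
  Stage 3: F_3 = 10^(2.36/10) = 1.722, G_3 = 10^(21.3/10) = 134.9
Friis cascade:
  F = 1.198 + (8.570 − 1)/81.28 + (1.722 − 1)/16.75 = 1.335
NF = 10 log₁₀(1.335) = 1.25 dB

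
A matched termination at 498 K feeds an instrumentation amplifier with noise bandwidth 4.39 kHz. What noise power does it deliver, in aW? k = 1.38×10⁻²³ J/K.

P_n = kTB = 1.38×10⁻²³ × 498 × 4.39×10³ = 3.02×10⁻¹⁷ W = 30.2 aW

30.2 aW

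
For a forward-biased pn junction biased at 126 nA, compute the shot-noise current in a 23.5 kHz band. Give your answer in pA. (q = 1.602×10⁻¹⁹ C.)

30.8 pA

I_n = √(2qI·B)
2qI·B = 2 × 1.602×10⁻¹⁹ × 1.26×10⁻⁷ × 2.35×10⁴ = 9.49×10⁻²² A²
I_n = √(9.49×10⁻²²) = 3.08×10⁻¹¹ A = 30.8 pA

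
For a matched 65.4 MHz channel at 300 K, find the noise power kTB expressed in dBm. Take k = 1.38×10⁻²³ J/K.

P_n = kTB = 1.38×10⁻²³ × 300 × 6.54×10⁷ = 2.71×10⁻¹³ W
In dBm: 10 log₁₀(2.71×10⁻¹³ / 10⁻³) = −95.7 dBm

−95.7 dBm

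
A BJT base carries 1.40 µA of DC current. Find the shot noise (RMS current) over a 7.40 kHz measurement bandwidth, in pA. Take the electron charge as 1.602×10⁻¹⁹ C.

I_n = √(2qI·B)
2qI·B = 2 × 1.602×10⁻¹⁹ × 1.40×10⁻⁶ × 7.40×10³ = 3.32×10⁻²¹ A²
I_n = √(3.32×10⁻²¹) = 5.76×10⁻¹¹ A = 57.6 pA

57.6 pA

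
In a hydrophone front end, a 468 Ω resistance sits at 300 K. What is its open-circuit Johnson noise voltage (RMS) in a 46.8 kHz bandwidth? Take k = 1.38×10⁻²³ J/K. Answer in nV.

V_n = √(4kTRB)
4kTRB = 4 × 1.38×10⁻²³ × 300 × 4.68×10² × 4.68×10⁴ = 3.63×10⁻¹³ V²
V_n = √(3.63×10⁻¹³) = 6.02×10⁻⁷ V = 602 nV

602 nV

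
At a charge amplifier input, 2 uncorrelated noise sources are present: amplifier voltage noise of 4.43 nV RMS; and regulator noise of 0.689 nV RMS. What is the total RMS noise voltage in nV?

Uncorrelated sources add in power (mean-square): V_tot = √(ΣV_i²)
V_tot = √[(4.43×10⁻⁹)² + (6.89×10⁻¹⁰)²] = 4.48×10⁻⁹ V = 4.48 nV

4.48 nV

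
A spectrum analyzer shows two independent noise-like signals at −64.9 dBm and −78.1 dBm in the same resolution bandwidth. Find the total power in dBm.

Convert to linear, add, convert back:
P₁ = 3.24×10⁻¹⁰ W, P₂ = 1.55×10⁻¹¹ W
P_tot = 3.39×10⁻¹⁰ W → 10 log₁₀(P_tot / 10⁻³) = −64.7 dBm

−64.7 dBm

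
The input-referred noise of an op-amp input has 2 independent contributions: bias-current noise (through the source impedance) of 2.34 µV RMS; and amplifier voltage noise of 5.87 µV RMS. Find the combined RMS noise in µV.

6.32 µV

Uncorrelated sources add in power (mean-square): V_tot = √(ΣV_i²)
V_tot = √[(2.34×10⁻⁶)² + (5.87×10⁻⁶)²] = 6.32×10⁻⁶ V = 6.32 µV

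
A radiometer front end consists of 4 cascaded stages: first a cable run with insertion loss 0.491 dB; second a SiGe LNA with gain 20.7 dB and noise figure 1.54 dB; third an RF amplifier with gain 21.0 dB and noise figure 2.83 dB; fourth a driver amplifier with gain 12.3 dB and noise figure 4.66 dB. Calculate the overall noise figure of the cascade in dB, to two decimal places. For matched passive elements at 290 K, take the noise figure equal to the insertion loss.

2.06 dB

Convert to linear (a loss of L dB is a gain of −L dB): F_i = 10^(NF_i/10), G_i = 10^(G_i,dB/10)
  Stage 1: F_1 = 10^(0.491/10) = 1.120, G_1 = 10^(−0.491/10) = 0.8931
  Stage 2: F_2 = 10^(1.54/10) = 1.426, G_2 = 10^(20.7/10) = 117.5
  Stage 3: F_3 = 10^(2.83/10) = 1.919, G_3 = 10^(21.0/10) = 125.9
  Stage 4: F_4 = 10^(4.66/10) = 2.924, G_4 = 10^(12.3/10) = 16.98
Friis cascade:
  F = 1.120 + (1.426 − 1)/0.8931 + (1.919 − 1)/104.9 + (2.924 − 1)/1.321×10⁴ = 1.605
NF = 10 log₁₀(1.605) = 2.06 dB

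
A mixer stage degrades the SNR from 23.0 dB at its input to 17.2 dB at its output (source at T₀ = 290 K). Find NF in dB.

5.8 dB

NF (dB) = SNR_in(dB) − SNR_out(dB) when the source is at T₀
NF = 23.0 − 17.2 = 5.8 dB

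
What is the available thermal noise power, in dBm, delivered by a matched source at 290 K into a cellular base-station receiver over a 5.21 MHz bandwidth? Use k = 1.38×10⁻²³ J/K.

P_n = kTB = 1.38×10⁻²³ × 290 × 5.21×10⁶ = 2.09×10⁻¹⁴ W
In dBm: 10 log₁₀(2.09×10⁻¹⁴ / 10⁻³) = −106.8 dBm

−106.8 dBm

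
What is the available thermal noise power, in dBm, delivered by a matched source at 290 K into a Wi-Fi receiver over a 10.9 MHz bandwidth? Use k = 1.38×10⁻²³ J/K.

P_n = kTB = 1.38×10⁻²³ × 290 × 1.09×10⁷ = 4.36×10⁻¹⁴ W
In dBm: 10 log₁₀(4.36×10⁻¹⁴ / 10⁻³) = −103.6 dBm

−103.6 dBm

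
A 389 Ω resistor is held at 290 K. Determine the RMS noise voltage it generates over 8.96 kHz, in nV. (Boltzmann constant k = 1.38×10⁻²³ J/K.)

V_n = √(4kTRB)
4kTRB = 4 × 1.38×10⁻²³ × 290 × 3.89×10² × 8.96×10³ = 5.58×10⁻¹⁴ V²
V_n = √(5.58×10⁻¹⁴) = 2.36×10⁻⁷ V = 236 nV

236 nV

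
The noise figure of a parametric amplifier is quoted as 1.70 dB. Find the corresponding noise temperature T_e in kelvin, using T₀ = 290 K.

139 K

F = 10^(1.70/10) = 1.47911
T_e = (F − 1)·T₀ = (1.47911 − 1) × 290 = 139 K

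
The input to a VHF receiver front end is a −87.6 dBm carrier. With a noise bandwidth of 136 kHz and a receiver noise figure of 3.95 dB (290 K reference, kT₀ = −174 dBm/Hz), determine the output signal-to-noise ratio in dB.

Noise floor: N = −174 + 10 log₁₀(B) + NF
10 log₁₀(1.36×10⁵) = 51.34 dB
N = −174 + 51.34 + 3.95 = −118.71 dBm
SNR = P_sig − N = −87.6 − (−118.71) = 31.11 dB → 31.1 dB

31.1 dB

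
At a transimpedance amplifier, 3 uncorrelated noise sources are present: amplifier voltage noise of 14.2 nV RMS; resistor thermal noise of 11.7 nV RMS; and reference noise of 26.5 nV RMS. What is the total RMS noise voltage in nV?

Uncorrelated sources add in power (mean-square): V_tot = √(ΣV_i²)
V_tot = √[(1.42×10⁻⁸)² + (1.17×10⁻⁸)² + (2.65×10⁻⁸)²] = 3.23×10⁻⁸ V = 32.3 nV

32.3 nV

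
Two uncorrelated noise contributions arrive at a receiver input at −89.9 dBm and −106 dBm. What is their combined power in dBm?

−89.8 dBm

Convert to linear, add, convert back:
P₁ = 1.02×10⁻¹² W, P₂ = 2.51×10⁻¹⁴ W
P_tot = 1.05×10⁻¹² W → 10 log₁₀(P_tot / 10⁻³) = −89.8 dBm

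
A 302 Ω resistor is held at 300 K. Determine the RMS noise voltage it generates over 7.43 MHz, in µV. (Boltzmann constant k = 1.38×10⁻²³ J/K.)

V_n = √(4kTRB)
4kTRB = 4 × 1.38×10⁻²³ × 300 × 3.02×10² × 7.43×10⁶ = 3.72×10⁻¹¹ V²
V_n = √(3.72×10⁻¹¹) = 6.10×10⁻⁶ V = 6.10 µV

6.10 µV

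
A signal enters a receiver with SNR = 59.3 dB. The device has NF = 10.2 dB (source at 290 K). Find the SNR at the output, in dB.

49.1 dB

By definition F = SNR_in/SNR_out, so in dB: SNR_out = SNR_in − NF
SNR_out = 59.3 − 10.2 = 49.1 dB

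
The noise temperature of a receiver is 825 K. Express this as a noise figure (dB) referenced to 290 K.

F = 1 + T_e/T₀ = 1 + 825/290 = 3.84483
NF = 10 log₁₀(3.84483) = 5.85 dB

5.85 dB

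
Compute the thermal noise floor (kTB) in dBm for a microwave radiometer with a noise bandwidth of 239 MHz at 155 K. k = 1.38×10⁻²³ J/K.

−92.9 dBm

P_n = kTB = 1.38×10⁻²³ × 155 × 2.39×10⁸ = 5.11×10⁻¹³ W
In dBm: 10 log₁₀(5.11×10⁻¹³ / 10⁻³) = −92.9 dBm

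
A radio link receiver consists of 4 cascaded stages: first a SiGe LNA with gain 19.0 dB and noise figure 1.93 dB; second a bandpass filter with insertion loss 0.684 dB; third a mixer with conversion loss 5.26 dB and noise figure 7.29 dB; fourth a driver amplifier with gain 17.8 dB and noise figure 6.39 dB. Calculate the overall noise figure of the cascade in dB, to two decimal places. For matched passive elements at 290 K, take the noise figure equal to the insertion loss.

2.53 dB

Convert to linear (a loss of L dB is a gain of −L dB): F_i = 10^(NF_i/10), G_i = 10^(G_i,dB/10)
  Stage 1: F_1 = 10^(1.93/10) = 1.560, G_1 = 10^(19.0/10) = 79.43
  Stage 2: F_2 = 10^(0.684/10) = 1.171, G_2 = 10^(−0.684/10) = 0.8543
  Stage 3: F_3 = 10^(7.29/10) = 5.358, G_3 = 10^(−5.26/10) = 0.2979
  Stage 4: F_4 = 10^(6.39/10) = 4.355, G_4 = 10^(17.8/10) = 60.26
Friis cascade:
  F = 1.560 + (1.171 − 1)/79.43 + (5.358 − 1)/67.86 + (4.355 − 1)/20.21 = 1.792
NF = 10 log₁₀(1.792) = 2.53 dB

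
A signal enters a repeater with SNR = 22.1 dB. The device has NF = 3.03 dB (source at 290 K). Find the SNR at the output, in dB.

19.07 dB

By definition F = SNR_in/SNR_out, so in dB: SNR_out = SNR_in − NF
SNR_out = 22.1 − 3.03 = 19.07 dB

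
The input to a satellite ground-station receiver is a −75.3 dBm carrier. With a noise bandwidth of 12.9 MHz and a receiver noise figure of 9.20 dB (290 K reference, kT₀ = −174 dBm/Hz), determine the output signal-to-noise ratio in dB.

18.4 dB

Noise floor: N = −174 + 10 log₁₀(B) + NF
10 log₁₀(1.29×10⁷) = 71.11 dB
N = −174 + 71.11 + 9.20 = −93.69 dBm
SNR = P_sig − N = −75.3 − (−93.69) = 18.39 dB → 18.4 dB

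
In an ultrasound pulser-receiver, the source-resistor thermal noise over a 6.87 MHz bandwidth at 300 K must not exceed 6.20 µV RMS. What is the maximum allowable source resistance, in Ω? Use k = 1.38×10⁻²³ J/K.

338 Ω

Johnson–Nyquist: V_n = √(4kTRB) ⇒ R = V_n² / (4kTB)
4kTB = 4 × 1.38×10⁻²³ × 300 × 6.87×10⁶ = 1.14×10⁻¹³
R = (6.20×10⁻⁶)² / 1.14×10⁻¹³ = 3.38×10² Ω = 338 Ω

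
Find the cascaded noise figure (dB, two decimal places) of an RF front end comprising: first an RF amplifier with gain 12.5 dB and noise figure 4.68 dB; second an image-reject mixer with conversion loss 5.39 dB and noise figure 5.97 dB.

Convert to linear (a loss of L dB is a gain of −L dB): F_i = 10^(NF_i/10), G_i = 10^(G_i,dB/10)
  Stage 1: F_1 = 10^(4.68/10) = 2.938, G_1 = 10^(12.5/10) = 17.78
  Stage 2: F_2 = 10^(5.97/10) = 3.954, G_2 = 10^(−5.39/10) = 0.2891
Friis cascade:
  F = 2.938 + (3.954 − 1)/17.78 = 3.104
NF = 10 log₁₀(3.104) = 4.92 dB

4.92 dB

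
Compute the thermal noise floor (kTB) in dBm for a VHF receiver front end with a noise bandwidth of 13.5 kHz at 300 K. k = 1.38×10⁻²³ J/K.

P_n = kTB = 1.38×10⁻²³ × 300 × 1.35×10⁴ = 5.59×10⁻¹⁷ W
In dBm: 10 log₁₀(5.59×10⁻¹⁷ / 10⁻³) = −132.5 dBm

−132.5 dBm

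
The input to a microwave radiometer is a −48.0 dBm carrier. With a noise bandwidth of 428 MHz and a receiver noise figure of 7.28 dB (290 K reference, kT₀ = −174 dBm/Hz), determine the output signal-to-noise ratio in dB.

Noise floor: N = −174 + 10 log₁₀(B) + NF
10 log₁₀(4.28×10⁸) = 86.31 dB
N = −174 + 86.31 + 7.28 = −80.41 dBm
SNR = P_sig − N = −48.0 − (−80.41) = 32.41 dB → 32.4 dB

32.4 dB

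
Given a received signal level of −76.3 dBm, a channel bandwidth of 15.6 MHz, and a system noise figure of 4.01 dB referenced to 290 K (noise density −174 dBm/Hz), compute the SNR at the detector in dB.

Noise floor: N = −174 + 10 log₁₀(B) + NF
10 log₁₀(1.56×10⁷) = 71.93 dB
N = −174 + 71.93 + 4.01 = −98.06 dBm
SNR = P_sig − N = −76.3 − (−98.06) = 21.76 dB → 21.8 dB

21.8 dB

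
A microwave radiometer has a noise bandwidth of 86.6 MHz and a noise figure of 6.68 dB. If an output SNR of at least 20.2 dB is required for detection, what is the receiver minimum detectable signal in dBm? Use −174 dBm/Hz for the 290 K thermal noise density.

−67.7 dBm

Sensitivity = −174 + 10 log₁₀(B) + NF + SNR_min
= −174 + 79.38 + 6.68 + 20.2
= −67.74 dBm → −67.7 dBm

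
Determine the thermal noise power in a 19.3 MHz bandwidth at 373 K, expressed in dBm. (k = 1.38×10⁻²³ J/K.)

P_n = kTB = 1.38×10⁻²³ × 373 × 1.93×10⁷ = 9.93×10⁻¹⁴ W
In dBm: 10 log₁₀(9.93×10⁻¹⁴ / 10⁻³) = −100.0 dBm

−100.0 dBm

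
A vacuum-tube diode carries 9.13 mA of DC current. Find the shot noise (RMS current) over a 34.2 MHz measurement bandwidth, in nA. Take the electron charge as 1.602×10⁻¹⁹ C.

316 nA

I_n = √(2qI·B)
2qI·B = 2 × 1.602×10⁻¹⁹ × 9.13×10⁻³ × 3.42×10⁷ = 1.00×10⁻¹³ A²
I_n = √(1.00×10⁻¹³) = 3.16×10⁻⁷ A = 316 nA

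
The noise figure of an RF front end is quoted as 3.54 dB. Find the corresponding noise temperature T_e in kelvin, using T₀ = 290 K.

365 K

F = 10^(3.54/10) = 2.25944
T_e = (F − 1)·T₀ = (2.25944 − 1) × 290 = 365 K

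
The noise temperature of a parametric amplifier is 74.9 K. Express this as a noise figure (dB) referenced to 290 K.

F = 1 + T_e/T₀ = 1 + 74.9/290 = 1.25828
NF = 10 log₁₀(1.25828) = 0.998 dB

0.998 dB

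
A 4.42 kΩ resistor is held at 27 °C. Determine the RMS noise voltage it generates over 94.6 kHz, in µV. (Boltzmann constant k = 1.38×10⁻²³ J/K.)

T = 27 °C + 273.15 = 300.15 K
V_n = √(4kTRB)
4kTRB = 4 × 1.38×10⁻²³ × 300.15 × 4.42×10³ × 9.46×10⁴ = 6.93×10⁻¹² V²
V_n = √(6.93×10⁻¹²) = 2.63×10⁻⁶ V = 2.63 µV

2.63 µV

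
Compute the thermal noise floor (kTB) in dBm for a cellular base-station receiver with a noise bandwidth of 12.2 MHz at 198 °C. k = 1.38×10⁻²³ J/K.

−101.0 dBm

T = 198 °C + 273.15 = 471.15 K
P_n = kTB = 1.38×10⁻²³ × 471.15 × 1.22×10⁷ = 7.93×10⁻¹⁴ W
In dBm: 10 log₁₀(7.93×10⁻¹⁴ / 10⁻³) = −101.0 dBm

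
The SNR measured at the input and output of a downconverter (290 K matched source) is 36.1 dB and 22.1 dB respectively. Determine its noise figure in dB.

14.0 dB

NF (dB) = SNR_in(dB) − SNR_out(dB) when the source is at T₀
NF = 36.1 − 22.1 = 14.0 dB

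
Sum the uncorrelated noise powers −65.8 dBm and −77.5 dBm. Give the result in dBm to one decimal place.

Convert to linear, add, convert back:
P₁ = 2.63×10⁻¹⁰ W, P₂ = 1.78×10⁻¹¹ W
P_tot = 2.81×10⁻¹⁰ W → 10 log₁₀(P_tot / 10⁻³) = −65.5 dBm

−65.5 dBm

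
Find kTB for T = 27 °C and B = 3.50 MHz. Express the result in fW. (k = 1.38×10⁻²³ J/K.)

T = 27 °C + 273.15 = 300.15 K
P_n = kTB = 1.38×10⁻²³ × 300.15 × 3.50×10⁶ = 1.45×10⁻¹⁴ W = 14.5 fW

14.5 fW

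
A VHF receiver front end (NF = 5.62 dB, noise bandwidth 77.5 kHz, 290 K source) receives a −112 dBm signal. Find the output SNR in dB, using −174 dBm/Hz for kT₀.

Noise floor: N = −174 + 10 log₁₀(B) + NF
10 log₁₀(7.75×10⁴) = 48.89 dB
N = −174 + 48.89 + 5.62 = −119.49 dBm
SNR = P_sig − N = −112 − (−119.49) = 7.49 dB → 7.5 dB

7.5 dB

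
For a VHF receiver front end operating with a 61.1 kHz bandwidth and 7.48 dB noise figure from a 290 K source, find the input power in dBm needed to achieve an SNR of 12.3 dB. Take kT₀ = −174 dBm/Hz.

−106.4 dBm

Sensitivity = −174 + 10 log₁₀(B) + NF + SNR_min
= −174 + 47.86 + 7.48 + 12.3
= −106.36 dBm → −106.4 dBm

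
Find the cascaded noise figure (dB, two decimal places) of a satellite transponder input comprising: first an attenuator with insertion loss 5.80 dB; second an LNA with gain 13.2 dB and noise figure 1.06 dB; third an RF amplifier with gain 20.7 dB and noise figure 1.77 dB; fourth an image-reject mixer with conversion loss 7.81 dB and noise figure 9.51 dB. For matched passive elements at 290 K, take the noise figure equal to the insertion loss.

Convert to linear (a loss of L dB is a gain of −L dB): F_i = 10^(NF_i/10), G_i = 10^(G_i,dB/10)
  Stage 1: F_1 = 10^(5.80/10) = 3.802, G_1 = 10^(−5.80/10) = 0.2630
  Stage 2: F_2 = 10^(1.06/10) = 1.276, G_2 = 10^(13.2/10) = 20.89
  Stage 3: F_3 = 10^(1.77/10) = 1.503, G_3 = 10^(20.7/10) = 117.5
  Stage 4: F_4 = 10^(9.51/10) = 8.933, G_4 = 10^(−7.81/10) = 0.1656
Friis cascade:
  F = 3.802 + (1.276 − 1)/0.2630 + (1.503 − 1)/5.495 + (8.933 − 1)/645.7 = 4.957
NF = 10 log₁₀(4.957) = 6.95 dB

6.95 dB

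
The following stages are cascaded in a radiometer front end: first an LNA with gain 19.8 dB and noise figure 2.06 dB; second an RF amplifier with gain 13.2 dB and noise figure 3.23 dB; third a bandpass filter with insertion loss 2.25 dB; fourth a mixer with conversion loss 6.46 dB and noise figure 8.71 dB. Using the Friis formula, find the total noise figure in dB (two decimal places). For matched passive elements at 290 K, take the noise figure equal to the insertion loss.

Convert to linear (a loss of L dB is a gain of −L dB): F_i = 10^(NF_i/10), G_i = 10^(G_i,dB/10)
  Stage 1: F_1 = 10^(2.06/10) = 1.607, G_1 = 10^(19.8/10) = 95.50
  Stage 2: F_2 = 10^(3.23/10) = 2.104, G_2 = 10^(13.2/10) = 20.89
  Stage 3: F_3 = 10^(2.25/10) = 1.679, G_3 = 10^(−2.25/10) = 0.5957
  Stage 4: F_4 = 10^(8.71/10) = 7.430, G_4 = 10^(−6.46/10) = 0.2259
Friis cascade:
  F = 1.607 + (2.104 − 1)/95.50 + (1.679 − 1)/1995 + (7.430 − 1)/1189 = 1.624
NF = 10 log₁₀(1.624) = 2.11 dB

2.11 dB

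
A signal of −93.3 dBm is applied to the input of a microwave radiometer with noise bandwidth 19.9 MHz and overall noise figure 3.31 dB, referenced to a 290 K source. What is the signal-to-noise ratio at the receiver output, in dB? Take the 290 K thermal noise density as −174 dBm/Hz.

4.4 dB

Noise floor: N = −174 + 10 log₁₀(B) + NF
10 log₁₀(1.99×10⁷) = 72.99 dB
N = −174 + 72.99 + 3.31 = −97.70 dBm
SNR = P_sig − N = −93.3 − (−97.70) = 4.40 dB → 4.4 dB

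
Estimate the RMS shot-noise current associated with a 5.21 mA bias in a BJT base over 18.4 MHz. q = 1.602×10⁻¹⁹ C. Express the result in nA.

I_n = √(2qI·B)
2qI·B = 2 × 1.602×10⁻¹⁹ × 5.21×10⁻³ × 1.84×10⁷ = 3.07×10⁻¹⁴ A²
I_n = √(3.07×10⁻¹⁴) = 1.75×10⁻⁷ A = 175 nA

175 nA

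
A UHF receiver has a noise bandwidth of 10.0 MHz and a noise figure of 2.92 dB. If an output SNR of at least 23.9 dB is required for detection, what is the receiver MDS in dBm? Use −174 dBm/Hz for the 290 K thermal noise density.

−77.2 dBm

Sensitivity = −174 + 10 log₁₀(B) + NF + SNR_min
= −174 + 70 + 2.92 + 23.9
= −77.18 dBm → −77.2 dBm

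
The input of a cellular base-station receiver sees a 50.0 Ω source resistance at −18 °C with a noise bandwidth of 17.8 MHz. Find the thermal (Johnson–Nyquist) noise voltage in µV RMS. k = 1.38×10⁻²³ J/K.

3.54 µV

T = −18 °C + 273.15 = 255.15 K
V_n = √(4kTRB)
4kTRB = 4 × 1.38×10⁻²³ × 255.15 × 5.00×10¹ × 1.78×10⁷ = 1.25×10⁻¹¹ V²
V_n = √(1.25×10⁻¹¹) = 3.54×10⁻⁶ V = 3.54 µV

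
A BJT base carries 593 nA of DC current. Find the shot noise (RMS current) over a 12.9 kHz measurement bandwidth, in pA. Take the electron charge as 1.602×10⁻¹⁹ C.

I_n = √(2qI·B)
2qI·B = 2 × 1.602×10⁻¹⁹ × 5.93×10⁻⁷ × 1.29×10⁴ = 2.45×10⁻²¹ A²
I_n = √(2.45×10⁻²¹) = 4.95×10⁻¹¹ A = 49.5 pA

49.5 pA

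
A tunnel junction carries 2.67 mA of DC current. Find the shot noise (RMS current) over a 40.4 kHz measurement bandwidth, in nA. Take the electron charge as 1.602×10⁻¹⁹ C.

5.88 nA

I_n = √(2qI·B)
2qI·B = 2 × 1.602×10⁻¹⁹ × 2.67×10⁻³ × 4.04×10⁴ = 3.46×10⁻¹⁷ A²
I_n = √(3.46×10⁻¹⁷) = 5.88×10⁻⁹ A = 5.88 nA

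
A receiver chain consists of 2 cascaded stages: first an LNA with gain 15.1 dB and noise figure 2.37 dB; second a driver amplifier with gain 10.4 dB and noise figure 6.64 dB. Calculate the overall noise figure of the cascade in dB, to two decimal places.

Convert to linear (a loss of L dB is a gain of −L dB): F_i = 10^(NF_i/10), G_i = 10^(G_i,dB/10)
  Stage 1: F_1 = 10^(2.37/10) = 1.726, G_1 = 10^(15.1/10) = 32.36
  Stage 2: F_2 = 10^(6.64/10) = 4.613, G_2 = 10^(10.4/10) = 10.96
Friis cascade:
  F = 1.726 + (4.613 − 1)/32.36 = 1.837
NF = 10 log₁₀(1.837) = 2.64 dB

2.64 dB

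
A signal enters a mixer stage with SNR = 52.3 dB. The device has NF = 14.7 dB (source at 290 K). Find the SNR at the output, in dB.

37.6 dB

By definition F = SNR_in/SNR_out, so in dB: SNR_out = SNR_in − NF
SNR_out = 52.3 − 14.7 = 37.6 dB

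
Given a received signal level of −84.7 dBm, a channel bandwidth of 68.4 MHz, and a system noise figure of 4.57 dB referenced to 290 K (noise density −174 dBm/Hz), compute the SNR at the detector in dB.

Noise floor: N = −174 + 10 log₁₀(B) + NF
10 log₁₀(6.84×10⁷) = 78.35 dB
N = −174 + 78.35 + 4.57 = −91.08 dBm
SNR = P_sig − N = −84.7 − (−91.08) = 6.38 dB → 6.4 dB

6.4 dB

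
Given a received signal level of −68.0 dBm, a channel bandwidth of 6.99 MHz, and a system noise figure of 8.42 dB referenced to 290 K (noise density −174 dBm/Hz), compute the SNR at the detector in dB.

29.1 dB

Noise floor: N = −174 + 10 log₁₀(B) + NF
10 log₁₀(6.99×10⁶) = 68.44 dB
N = −174 + 68.44 + 8.42 = −97.14 dBm
SNR = P_sig − N = −68.0 − (−97.14) = 29.14 dB → 29.1 dB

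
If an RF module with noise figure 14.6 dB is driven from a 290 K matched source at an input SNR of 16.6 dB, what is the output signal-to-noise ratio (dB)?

By definition F = SNR_in/SNR_out, so in dB: SNR_out = SNR_in − NF
SNR_out = 16.6 − 14.6 = 2.0 dB

2.0 dB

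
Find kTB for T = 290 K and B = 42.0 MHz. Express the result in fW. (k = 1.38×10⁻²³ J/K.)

168 fW

P_n = kTB = 1.38×10⁻²³ × 290 × 4.20×10⁷ = 1.68×10⁻¹³ W = 168 fW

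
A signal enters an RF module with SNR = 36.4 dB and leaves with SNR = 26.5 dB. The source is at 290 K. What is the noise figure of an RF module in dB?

9.9 dB

NF (dB) = SNR_in(dB) − SNR_out(dB) when the source is at T₀
NF = 36.4 − 26.5 = 9.9 dB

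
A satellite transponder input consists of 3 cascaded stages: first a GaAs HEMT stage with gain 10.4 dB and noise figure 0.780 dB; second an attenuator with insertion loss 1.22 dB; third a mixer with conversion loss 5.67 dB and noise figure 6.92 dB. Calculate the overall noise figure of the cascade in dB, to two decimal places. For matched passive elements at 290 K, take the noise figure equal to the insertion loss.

2.30 dB

Convert to linear (a loss of L dB is a gain of −L dB): F_i = 10^(NF_i/10), G_i = 10^(G_i,dB/10)
  Stage 1: F_1 = 10^(0.780/10) = 1.197, G_1 = 10^(10.4/10) = 10.96
  Stage 2: F_2 = 10^(1.22/10) = 1.324, G_2 = 10^(−1.22/10) = 0.7551
  Stage 3: F_3 = 10^(6.92/10) = 4.920, G_3 = 10^(−5.67/10) = 0.2710
Friis cascade:
  F = 1.197 + (1.324 − 1)/10.96 + (4.920 − 1)/8.279 = 1.700
NF = 10 log₁₀(1.700) = 2.30 dB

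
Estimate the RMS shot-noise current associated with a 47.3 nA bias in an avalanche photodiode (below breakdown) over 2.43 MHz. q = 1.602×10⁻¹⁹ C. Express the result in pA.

192 pA

I_n = √(2qI·B)
2qI·B = 2 × 1.602×10⁻¹⁹ × 4.73×10⁻⁸ × 2.43×10⁶ = 3.68×10⁻²⁰ A²
I_n = √(3.68×10⁻²⁰) = 1.92×10⁻¹⁰ A = 192 pA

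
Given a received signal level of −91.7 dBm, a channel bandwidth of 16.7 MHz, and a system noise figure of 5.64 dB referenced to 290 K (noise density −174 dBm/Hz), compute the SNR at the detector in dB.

Noise floor: N = −174 + 10 log₁₀(B) + NF
10 log₁₀(1.67×10⁷) = 72.23 dB
N = −174 + 72.23 + 5.64 = −96.13 dBm
SNR = P_sig − N = −91.7 − (−96.13) = 4.43 dB → 4.4 dB

4.4 dB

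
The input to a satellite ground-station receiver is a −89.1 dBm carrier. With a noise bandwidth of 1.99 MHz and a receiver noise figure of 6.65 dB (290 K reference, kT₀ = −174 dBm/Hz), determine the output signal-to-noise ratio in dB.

15.3 dB

Noise floor: N = −174 + 10 log₁₀(B) + NF
10 log₁₀(1.99×10⁶) = 62.99 dB
N = −174 + 62.99 + 6.65 = −104.36 dBm
SNR = P_sig − N = −89.1 − (−104.36) = 15.26 dB → 15.3 dB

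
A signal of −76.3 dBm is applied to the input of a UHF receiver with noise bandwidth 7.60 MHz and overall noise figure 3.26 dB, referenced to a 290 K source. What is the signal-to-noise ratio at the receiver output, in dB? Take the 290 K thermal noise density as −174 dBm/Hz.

Noise floor: N = −174 + 10 log₁₀(B) + NF
10 log₁₀(7.60×10⁶) = 68.81 dB
N = −174 + 68.81 + 3.26 = −101.93 dBm
SNR = P_sig − N = −76.3 − (−101.93) = 25.63 dB → 25.6 dB

25.6 dB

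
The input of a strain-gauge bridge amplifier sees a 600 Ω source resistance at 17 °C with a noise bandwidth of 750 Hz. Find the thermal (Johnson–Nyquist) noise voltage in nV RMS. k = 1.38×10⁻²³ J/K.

84.9 nV

T = 17 °C + 273.15 = 290.15 K
V_n = √(4kTRB)
4kTRB = 4 × 1.38×10⁻²³ × 290.15 × 6.00×10² × 7.50×10² = 7.21×10⁻¹⁵ V²
V_n = √(7.21×10⁻¹⁵) = 8.49×10⁻⁸ V = 84.9 nV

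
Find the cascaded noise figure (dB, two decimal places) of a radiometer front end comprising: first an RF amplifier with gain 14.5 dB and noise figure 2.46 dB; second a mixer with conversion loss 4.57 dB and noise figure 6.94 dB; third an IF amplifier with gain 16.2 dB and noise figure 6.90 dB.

Convert to linear (a loss of L dB is a gain of −L dB): F_i = 10^(NF_i/10), G_i = 10^(G_i,dB/10)
  Stage 1: F_1 = 10^(2.46/10) = 1.762, G_1 = 10^(14.5/10) = 28.18
  Stage 2: F_2 = 10^(6.94/10) = 4.943, G_2 = 10^(−4.57/10) = 0.3491
  Stage 3: F_3 = 10^(6.90/10) = 4.898, G_3 = 10^(16.2/10) = 41.69
Friis cascade:
  F = 1.762 + (4.943 − 1)/28.18 + (4.898 − 1)/9.840 = 2.298
NF = 10 log₁₀(2.298) = 3.61 dB

3.61 dB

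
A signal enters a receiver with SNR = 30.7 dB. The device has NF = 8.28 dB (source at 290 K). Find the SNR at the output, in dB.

By definition F = SNR_in/SNR_out, so in dB: SNR_out = SNR_in − NF
SNR_out = 30.7 − 8.28 = 22.42 dB

22.42 dB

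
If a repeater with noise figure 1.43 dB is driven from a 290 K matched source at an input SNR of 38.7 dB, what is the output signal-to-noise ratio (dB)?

By definition F = SNR_in/SNR_out, so in dB: SNR_out = SNR_in − NF
SNR_out = 38.7 − 1.43 = 37.27 dB

37.27 dB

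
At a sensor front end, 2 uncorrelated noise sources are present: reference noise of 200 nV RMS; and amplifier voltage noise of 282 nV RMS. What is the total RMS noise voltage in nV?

Uncorrelated sources add in power (mean-square): V_tot = √(ΣV_i²)
V_tot = √[(2.00×10⁻⁷)² + (2.82×10⁻⁷)²] = 3.46×10⁻⁷ V = 346 nV

346 nV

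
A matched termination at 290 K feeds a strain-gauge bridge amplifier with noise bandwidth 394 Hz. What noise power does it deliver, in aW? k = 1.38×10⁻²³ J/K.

1.58 aW

P_n = kTB = 1.38×10⁻²³ × 290 × 3.94×10² = 1.58×10⁻¹⁸ W = 1.58 aW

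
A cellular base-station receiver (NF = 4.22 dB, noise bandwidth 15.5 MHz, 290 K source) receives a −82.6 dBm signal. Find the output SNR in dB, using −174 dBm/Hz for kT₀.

Noise floor: N = −174 + 10 log₁₀(B) + NF
10 log₁₀(1.55×10⁷) = 71.9 dB
N = −174 + 71.9 + 4.22 = −97.88 dBm
SNR = P_sig − N = −82.6 − (−97.88) = 15.28 dB → 15.3 dB

15.3 dB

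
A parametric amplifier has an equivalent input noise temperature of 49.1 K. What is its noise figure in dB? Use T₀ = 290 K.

F = 1 + T_e/T₀ = 1 + 49.1/290 = 1.16931
NF = 10 log₁₀(1.16931) = 0.679 dB

0.679 dB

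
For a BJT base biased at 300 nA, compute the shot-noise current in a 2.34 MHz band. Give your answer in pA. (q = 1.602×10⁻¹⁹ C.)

474 pA

I_n = √(2qI·B)
2qI·B = 2 × 1.602×10⁻¹⁹ × 3.00×10⁻⁷ × 2.34×10⁶ = 2.25×10⁻¹⁹ A²
I_n = √(2.25×10⁻¹⁹) = 4.74×10⁻¹⁰ A = 474 pA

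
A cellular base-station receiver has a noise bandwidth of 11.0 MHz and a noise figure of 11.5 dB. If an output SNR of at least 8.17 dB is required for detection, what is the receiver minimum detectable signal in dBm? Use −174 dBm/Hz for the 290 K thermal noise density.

Sensitivity = −174 + 10 log₁₀(B) + NF + SNR_min
= −174 + 70.41 + 11.5 + 8.17
= −83.92 dBm → −83.9 dBm

−83.9 dBm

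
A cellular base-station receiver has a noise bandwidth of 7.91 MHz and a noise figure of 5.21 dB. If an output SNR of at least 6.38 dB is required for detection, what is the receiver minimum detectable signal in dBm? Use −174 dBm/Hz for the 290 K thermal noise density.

−93.4 dBm

Sensitivity = −174 + 10 log₁₀(B) + NF + SNR_min
= −174 + 68.98 + 5.21 + 6.38
= −93.43 dBm → −93.4 dBm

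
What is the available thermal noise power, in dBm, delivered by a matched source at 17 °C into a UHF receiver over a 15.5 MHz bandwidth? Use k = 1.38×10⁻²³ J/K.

−102.1 dBm

T = 17 °C + 273.15 = 290.15 K
P_n = kTB = 1.38×10⁻²³ × 290.15 × 1.55×10⁷ = 6.21×10⁻¹⁴ W
In dBm: 10 log₁₀(6.21×10⁻¹⁴ / 10⁻³) = −102.1 dBm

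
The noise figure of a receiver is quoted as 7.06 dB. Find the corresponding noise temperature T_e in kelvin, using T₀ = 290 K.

1184 K

F = 10^(7.06/10) = 5.08159
T_e = (F − 1)·T₀ = (5.08159 − 1) × 290 = 1184 K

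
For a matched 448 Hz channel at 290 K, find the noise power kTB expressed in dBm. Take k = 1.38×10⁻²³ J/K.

P_n = kTB = 1.38×10⁻²³ × 290 × 4.48×10² = 1.79×10⁻¹⁸ W
In dBm: 10 log₁₀(1.79×10⁻¹⁸ / 10⁻³) = −147.5 dBm

−147.5 dBm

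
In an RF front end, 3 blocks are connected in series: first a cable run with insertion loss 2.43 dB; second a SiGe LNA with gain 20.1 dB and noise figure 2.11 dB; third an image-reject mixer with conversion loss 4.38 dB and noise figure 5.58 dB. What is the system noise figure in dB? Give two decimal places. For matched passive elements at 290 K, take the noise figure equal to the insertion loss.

Convert to linear (a loss of L dB is a gain of −L dB): F_i = 10^(NF_i/10), G_i = 10^(G_i,dB/10)
  Stage 1: F_1 = 10^(2.43/10) = 1.750, G_1 = 10^(−2.43/10) = 0.5715
  Stage 2: F_2 = 10^(2.11/10) = 1.626, G_2 = 10^(20.1/10) = 102.3
  Stage 3: F_3 = 10^(5.58/10) = 3.614, G_3 = 10^(−4.38/10) = 0.3648
Friis cascade:
  F = 1.750 + (1.626 − 1)/0.5715 + (3.614 − 1)/58.48 = 2.889
NF = 10 log₁₀(2.889) = 4.61 dB

4.61 dB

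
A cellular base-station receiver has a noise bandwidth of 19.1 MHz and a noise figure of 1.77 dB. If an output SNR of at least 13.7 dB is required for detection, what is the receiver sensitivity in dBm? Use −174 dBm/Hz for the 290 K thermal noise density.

−85.7 dBm

Sensitivity = −174 + 10 log₁₀(B) + NF + SNR_min
= −174 + 72.81 + 1.77 + 13.7
= −85.72 dBm → −85.7 dBm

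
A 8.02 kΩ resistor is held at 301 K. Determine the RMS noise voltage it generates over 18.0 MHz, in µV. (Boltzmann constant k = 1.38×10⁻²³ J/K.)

V_n = √(4kTRB)
4kTRB = 4 × 1.38×10⁻²³ × 301 × 8.02×10³ × 1.80×10⁷ = 2.40×10⁻⁹ V²
V_n = √(2.40×10⁻⁹) = 4.90×10⁻⁵ V = 49.0 µV

49.0 µV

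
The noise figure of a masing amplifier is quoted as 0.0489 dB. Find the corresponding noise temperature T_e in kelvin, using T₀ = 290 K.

3.28 K

F = 10^(0.0489/10) = 1.01132
T_e = (F − 1)·T₀ = (1.01132 − 1) × 290 = 3.28 K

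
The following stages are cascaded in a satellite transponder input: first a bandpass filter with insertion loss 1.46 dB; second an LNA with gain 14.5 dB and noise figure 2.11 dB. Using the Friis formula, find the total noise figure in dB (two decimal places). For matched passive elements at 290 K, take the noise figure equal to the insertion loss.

3.57 dB

Convert to linear (a loss of L dB is a gain of −L dB): F_i = 10^(NF_i/10), G_i = 10^(G_i,dB/10)
  Stage 1: F_1 = 10^(1.46/10) = 1.400, G_1 = 10^(−1.46/10) = 0.7145
  Stage 2: F_2 = 10^(2.11/10) = 1.626, G_2 = 10^(14.5/10) = 28.18
Friis cascade:
  F = 1.400 + (1.626 − 1)/0.7145 = 2.275
NF = 10 log₁₀(2.275) = 3.57 dB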